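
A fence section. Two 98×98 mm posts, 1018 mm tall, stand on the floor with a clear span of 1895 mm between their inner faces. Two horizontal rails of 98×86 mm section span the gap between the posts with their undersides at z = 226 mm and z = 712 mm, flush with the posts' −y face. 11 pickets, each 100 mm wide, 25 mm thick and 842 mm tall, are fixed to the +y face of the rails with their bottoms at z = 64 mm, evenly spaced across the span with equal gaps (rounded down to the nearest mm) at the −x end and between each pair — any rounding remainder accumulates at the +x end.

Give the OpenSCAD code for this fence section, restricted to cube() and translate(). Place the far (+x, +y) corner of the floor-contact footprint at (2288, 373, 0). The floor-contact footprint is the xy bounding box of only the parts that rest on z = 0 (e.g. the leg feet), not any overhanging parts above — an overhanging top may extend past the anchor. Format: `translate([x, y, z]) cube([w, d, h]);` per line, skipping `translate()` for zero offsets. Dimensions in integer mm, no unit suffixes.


translate([197, 275, 0]) cube([98, 98, 1018]);
translate([2190, 275, 0]) cube([98, 98, 1018]);
translate([295, 275, 226]) cube([1895, 98, 86]);
translate([295, 275, 712]) cube([1895, 98, 86]);
translate([361, 373, 64]) cube([100, 25, 842]);
translate([527, 373, 64]) cube([100, 25, 842]);
translate([693, 373, 64]) cube([100, 25, 842]);
translate([859, 373, 64]) cube([100, 25, 842]);
translate([1025, 373, 64]) cube([100, 25, 842]);
translate([1191, 373, 64]) cube([100, 25, 842]);
translate([1357, 373, 64]) cube([100, 25, 842]);
translate([1523, 373, 64]) cube([100, 25, 842]);
translate([1689, 373, 64]) cube([100, 25, 842]);
translate([1855, 373, 64]) cube([100, 25, 842]);
translate([2021, 373, 64]) cube([100, 25, 842]);


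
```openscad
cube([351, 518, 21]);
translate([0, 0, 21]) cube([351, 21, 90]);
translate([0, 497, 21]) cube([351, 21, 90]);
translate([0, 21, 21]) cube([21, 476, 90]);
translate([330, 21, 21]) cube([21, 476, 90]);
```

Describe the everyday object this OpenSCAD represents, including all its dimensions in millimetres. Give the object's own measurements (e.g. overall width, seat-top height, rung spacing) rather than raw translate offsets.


An open-topped rectangular box: outside dimensions 351×518×111 mm, with a uniform wall and base thickness of 21 mm. The base is a full 351×518 slab on the floor; four walls sit on top of the base. The front and back walls (the −y and +y sides) span the full width; the two side walls fit between them.


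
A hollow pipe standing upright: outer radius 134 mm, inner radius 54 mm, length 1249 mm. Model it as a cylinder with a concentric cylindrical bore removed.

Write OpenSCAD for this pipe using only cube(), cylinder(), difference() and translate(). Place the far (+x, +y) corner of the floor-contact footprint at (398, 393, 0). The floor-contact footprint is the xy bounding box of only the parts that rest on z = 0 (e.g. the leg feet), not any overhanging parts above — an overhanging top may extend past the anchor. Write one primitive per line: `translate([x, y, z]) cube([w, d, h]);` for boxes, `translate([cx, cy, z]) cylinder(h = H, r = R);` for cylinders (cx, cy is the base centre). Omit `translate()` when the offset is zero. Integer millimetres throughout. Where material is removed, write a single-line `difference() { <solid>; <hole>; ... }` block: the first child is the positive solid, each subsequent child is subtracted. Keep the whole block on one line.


difference() { translate([264, 259, 0]) cylinder(h = 1249, r = 134); translate([264, 259, 0]) cylinder(h = 1249, r = 54); }


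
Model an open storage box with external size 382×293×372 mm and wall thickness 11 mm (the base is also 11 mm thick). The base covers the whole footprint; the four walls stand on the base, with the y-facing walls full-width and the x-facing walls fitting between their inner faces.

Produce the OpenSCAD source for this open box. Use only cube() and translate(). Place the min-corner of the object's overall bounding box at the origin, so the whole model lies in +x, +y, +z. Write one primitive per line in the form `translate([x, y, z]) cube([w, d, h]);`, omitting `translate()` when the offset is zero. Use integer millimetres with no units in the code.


cube([382, 293, 11]);
translate([0, 0, 11]) cube([382, 11, 361]);
translate([0, 282, 11]) cube([382, 11, 361]);
translate([0, 11, 11]) cube([11, 271, 361]);
translate([371, 11, 11]) cube([11, 271, 361]);


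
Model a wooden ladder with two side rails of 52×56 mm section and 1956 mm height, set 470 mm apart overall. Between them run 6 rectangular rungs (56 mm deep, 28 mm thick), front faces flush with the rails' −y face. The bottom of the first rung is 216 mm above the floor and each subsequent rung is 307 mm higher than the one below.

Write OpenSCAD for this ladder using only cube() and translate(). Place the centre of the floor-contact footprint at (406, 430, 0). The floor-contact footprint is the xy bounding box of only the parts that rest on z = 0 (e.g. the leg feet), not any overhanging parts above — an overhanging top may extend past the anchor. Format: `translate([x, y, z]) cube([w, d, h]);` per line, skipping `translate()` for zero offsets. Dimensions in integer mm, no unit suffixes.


translate([171, 402, 0]) cube([52, 56, 1956]);
translate([589, 402, 0]) cube([52, 56, 1956]);
translate([223, 402, 216]) cube([366, 56, 28]);
translate([223, 402, 523]) cube([366, 56, 28]);
translate([223, 402, 830]) cube([366, 56, 28]);
translate([223, 402, 1137]) cube([366, 56, 28]);
translate([223, 402, 1444]) cube([366, 56, 28]);
translate([223, 402, 1751]) cube([366, 56, 28]);


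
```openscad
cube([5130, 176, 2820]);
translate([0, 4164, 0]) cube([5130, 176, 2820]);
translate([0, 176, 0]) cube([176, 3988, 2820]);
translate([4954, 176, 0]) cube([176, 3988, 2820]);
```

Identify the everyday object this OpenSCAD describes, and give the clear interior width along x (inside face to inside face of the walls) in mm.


A house (or room) frame. The interior width is 4778 mm.

Four 2820 mm walls enclosing a rectangle with no floor or roof — a room or house frame. Outside width is 5130 mm and wall thickness is 176 mm, so the interior width is 5130 − 2 × 176 = 4778 mm.


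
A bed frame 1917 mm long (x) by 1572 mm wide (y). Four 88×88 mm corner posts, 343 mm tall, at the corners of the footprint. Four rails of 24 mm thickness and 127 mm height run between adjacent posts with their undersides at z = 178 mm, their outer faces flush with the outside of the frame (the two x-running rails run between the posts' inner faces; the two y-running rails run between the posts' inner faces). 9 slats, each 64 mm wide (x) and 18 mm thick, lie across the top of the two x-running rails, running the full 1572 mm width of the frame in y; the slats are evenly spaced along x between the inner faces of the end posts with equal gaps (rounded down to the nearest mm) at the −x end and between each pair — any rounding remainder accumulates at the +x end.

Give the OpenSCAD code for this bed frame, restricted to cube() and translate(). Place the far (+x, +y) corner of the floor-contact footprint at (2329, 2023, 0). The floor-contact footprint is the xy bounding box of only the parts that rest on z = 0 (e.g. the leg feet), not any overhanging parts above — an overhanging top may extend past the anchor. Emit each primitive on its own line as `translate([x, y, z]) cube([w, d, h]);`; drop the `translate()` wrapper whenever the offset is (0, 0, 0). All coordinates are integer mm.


translate([412, 451, 0]) cube([88, 88, 343]);
translate([412, 1935, 0]) cube([88, 88, 343]);
translate([2241, 451, 0]) cube([88, 88, 343]);
translate([2241, 1935, 0]) cube([88, 88, 343]);
translate([500, 451, 178]) cube([1741, 24, 127]);
translate([500, 1999, 178]) cube([1741, 24, 127]);
translate([412, 539, 178]) cube([24, 1396, 127]);
translate([2305, 539, 178]) cube([24, 1396, 127]);
translate([616, 451, 305]) cube([64, 1572, 18]);
translate([796, 451, 305]) cube([64, 1572, 18]);
translate([976, 451, 305]) cube([64, 1572, 18]);
translate([1156, 451, 305]) cube([64, 1572, 18]);
translate([1336, 451, 305]) cube([64, 1572, 18]);
translate([1516, 451, 305]) cube([64, 1572, 18]);
translate([1696, 451, 305]) cube([64, 1572, 18]);
translate([1876, 451, 305]) cube([64, 1572, 18]);
translate([2056, 451, 305]) cube([64, 1572, 18]);


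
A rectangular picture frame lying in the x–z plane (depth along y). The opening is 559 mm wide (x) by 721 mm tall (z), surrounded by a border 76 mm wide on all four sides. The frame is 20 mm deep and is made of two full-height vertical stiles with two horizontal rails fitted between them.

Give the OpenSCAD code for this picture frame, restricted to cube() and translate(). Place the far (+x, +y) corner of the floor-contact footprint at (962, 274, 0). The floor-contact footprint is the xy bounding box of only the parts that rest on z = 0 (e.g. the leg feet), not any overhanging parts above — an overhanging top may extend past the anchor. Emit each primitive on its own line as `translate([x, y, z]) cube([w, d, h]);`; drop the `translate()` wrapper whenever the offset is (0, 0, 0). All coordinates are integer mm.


translate([251, 254, 0]) cube([76, 20, 873]);
translate([886, 254, 0]) cube([76, 20, 873]);
translate([327, 254, 0]) cube([559, 20, 76]);
translate([327, 254, 797]) cube([559, 20, 76]);


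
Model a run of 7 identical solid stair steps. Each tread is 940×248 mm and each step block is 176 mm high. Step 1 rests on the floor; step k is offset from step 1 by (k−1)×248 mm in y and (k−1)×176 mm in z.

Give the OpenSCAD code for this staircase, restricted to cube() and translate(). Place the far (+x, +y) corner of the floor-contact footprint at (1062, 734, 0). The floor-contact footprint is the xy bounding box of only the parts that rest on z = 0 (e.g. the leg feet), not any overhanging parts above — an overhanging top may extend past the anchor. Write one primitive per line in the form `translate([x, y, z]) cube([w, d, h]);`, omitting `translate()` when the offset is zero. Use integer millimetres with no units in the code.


translate([122, 486, 0]) cube([940, 248, 176]);
translate([122, 734, 176]) cube([940, 248, 176]);
translate([122, 982, 352]) cube([940, 248, 176]);
translate([122, 1230, 528]) cube([940, 248, 176]);
translate([122, 1478, 704]) cube([940, 248, 176]);
translate([122, 1726, 880]) cube([940, 248, 176]);
translate([122, 1974, 1056]) cube([940, 248, 176]);


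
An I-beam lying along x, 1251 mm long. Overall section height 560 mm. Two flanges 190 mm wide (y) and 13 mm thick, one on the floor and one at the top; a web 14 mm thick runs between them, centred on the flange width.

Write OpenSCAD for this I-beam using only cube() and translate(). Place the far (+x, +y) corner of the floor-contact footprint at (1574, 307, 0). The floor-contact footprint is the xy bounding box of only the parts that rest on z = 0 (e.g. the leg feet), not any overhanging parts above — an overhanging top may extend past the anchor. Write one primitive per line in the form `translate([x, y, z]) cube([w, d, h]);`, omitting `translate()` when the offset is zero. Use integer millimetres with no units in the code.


translate([323, 117, 0]) cube([1251, 190, 13]);
translate([323, 205, 13]) cube([1251, 14, 534]);
translate([323, 117, 547]) cube([1251, 190, 13]);


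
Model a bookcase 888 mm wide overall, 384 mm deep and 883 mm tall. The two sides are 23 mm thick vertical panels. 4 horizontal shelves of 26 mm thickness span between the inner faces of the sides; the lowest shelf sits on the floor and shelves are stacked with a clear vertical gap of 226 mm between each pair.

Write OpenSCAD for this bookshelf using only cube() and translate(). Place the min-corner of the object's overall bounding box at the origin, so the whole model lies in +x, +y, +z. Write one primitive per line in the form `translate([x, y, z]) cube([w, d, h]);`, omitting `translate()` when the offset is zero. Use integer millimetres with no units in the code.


cube([23, 384, 883]);
translate([865, 0, 0]) cube([23, 384, 883]);
translate([23, 0, 0]) cube([842, 384, 26]);
translate([23, 0, 252]) cube([842, 384, 26]);
translate([23, 0, 504]) cube([842, 384, 26]);
translate([23, 0, 756]) cube([842, 384, 26]);


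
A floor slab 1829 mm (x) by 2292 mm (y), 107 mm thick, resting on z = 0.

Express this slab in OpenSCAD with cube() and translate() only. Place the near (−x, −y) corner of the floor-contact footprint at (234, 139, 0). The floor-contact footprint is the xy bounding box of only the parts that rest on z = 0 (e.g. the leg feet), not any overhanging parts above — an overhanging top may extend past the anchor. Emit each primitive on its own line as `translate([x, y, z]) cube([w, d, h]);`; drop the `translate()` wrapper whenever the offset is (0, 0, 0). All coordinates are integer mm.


translate([234, 139, 0]) cube([1829, 2292, 107]);


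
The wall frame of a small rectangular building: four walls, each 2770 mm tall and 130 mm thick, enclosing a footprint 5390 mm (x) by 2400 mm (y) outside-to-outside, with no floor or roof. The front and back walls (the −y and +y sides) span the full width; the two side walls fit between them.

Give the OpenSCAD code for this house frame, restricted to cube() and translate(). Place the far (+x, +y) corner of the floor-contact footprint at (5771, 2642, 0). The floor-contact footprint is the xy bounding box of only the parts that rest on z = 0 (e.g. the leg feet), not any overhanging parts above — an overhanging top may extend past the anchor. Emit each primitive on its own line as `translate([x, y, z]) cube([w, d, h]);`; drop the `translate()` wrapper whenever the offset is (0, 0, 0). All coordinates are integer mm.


translate([381, 242, 0]) cube([5390, 130, 2770]);
translate([381, 2512, 0]) cube([5390, 130, 2770]);
translate([381, 372, 0]) cube([130, 2140, 2770]);
translate([5641, 372, 0]) cube([130, 2140, 2770]);


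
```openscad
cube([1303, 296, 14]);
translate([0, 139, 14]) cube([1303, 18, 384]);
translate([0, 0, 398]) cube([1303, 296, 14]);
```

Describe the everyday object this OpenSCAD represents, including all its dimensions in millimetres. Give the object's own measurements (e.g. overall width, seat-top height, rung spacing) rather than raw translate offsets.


An I-beam lying along x, 1303 mm long. Overall section height 412 mm. Two flanges 296 mm wide (y) and 14 mm thick, one on the floor and one at the top; a web 18 mm thick runs between them, centred on the flange width.


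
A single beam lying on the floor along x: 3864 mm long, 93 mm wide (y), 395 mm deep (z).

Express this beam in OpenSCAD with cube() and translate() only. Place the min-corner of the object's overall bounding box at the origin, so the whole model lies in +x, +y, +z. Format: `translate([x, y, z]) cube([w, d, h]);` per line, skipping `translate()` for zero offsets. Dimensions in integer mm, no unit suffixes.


cube([3864, 93, 395]);


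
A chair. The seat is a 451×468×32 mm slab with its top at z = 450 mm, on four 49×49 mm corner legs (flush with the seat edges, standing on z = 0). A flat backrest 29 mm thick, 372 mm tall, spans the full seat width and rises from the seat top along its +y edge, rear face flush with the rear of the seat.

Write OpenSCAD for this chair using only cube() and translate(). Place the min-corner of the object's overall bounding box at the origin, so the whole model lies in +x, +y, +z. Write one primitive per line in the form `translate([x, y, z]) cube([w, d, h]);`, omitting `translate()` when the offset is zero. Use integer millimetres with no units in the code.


translate([0, 0, 418]) cube([451, 468, 32]);
cube([49, 49, 418]);
translate([402, 0, 0]) cube([49, 49, 418]);
translate([0, 419, 0]) cube([49, 49, 418]);
translate([402, 419, 0]) cube([49, 49, 418]);
translate([0, 439, 450]) cube([451, 29, 372]);


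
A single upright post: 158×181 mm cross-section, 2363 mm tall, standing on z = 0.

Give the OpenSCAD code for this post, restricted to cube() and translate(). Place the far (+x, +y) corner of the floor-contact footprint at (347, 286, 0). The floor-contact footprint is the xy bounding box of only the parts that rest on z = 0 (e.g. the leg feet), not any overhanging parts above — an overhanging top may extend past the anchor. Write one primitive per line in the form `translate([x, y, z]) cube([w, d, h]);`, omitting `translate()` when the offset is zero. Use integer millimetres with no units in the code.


translate([189, 105, 0]) cube([158, 181, 2363]);


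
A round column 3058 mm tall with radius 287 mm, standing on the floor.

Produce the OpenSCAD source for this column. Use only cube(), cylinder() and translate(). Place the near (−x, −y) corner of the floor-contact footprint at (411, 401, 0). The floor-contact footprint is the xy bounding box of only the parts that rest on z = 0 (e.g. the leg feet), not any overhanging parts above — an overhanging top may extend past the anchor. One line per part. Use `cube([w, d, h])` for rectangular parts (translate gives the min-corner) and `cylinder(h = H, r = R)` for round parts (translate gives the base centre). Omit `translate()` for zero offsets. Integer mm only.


translate([698, 688, 0]) cylinder(h = 3058, r = 287);


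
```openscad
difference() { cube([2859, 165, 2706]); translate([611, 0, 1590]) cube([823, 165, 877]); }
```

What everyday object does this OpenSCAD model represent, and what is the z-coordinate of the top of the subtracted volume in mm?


A wall with a window opening. The window head height is 2467 mm.

A wall with a rectangular opening subtracted — a window. Sill at z = 1590, opening 877 mm tall, so the head is at 1590 + 877 = 2467 mm.


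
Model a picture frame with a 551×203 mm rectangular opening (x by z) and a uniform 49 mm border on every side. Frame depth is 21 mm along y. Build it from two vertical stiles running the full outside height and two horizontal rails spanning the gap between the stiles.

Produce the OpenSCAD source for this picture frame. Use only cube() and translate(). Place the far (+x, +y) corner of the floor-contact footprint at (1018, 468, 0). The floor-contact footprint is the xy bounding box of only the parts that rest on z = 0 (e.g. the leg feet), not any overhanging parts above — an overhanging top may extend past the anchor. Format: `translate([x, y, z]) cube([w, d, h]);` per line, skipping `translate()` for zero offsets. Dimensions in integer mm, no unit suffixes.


translate([369, 447, 0]) cube([49, 21, 301]);
translate([969, 447, 0]) cube([49, 21, 301]);
translate([418, 447, 0]) cube([551, 21, 49]);
translate([418, 447, 252]) cube([551, 21, 49]);


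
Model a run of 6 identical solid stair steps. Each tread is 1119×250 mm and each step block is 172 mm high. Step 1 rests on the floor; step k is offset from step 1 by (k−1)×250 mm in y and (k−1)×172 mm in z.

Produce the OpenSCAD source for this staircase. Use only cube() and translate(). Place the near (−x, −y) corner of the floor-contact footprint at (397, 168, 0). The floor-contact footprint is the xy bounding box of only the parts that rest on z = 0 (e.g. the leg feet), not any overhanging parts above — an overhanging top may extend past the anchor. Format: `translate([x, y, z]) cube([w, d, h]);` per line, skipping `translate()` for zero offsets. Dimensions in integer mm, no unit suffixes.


translate([397, 168, 0]) cube([1119, 250, 172]);
translate([397, 418, 172]) cube([1119, 250, 172]);
translate([397, 668, 344]) cube([1119, 250, 172]);
translate([397, 918, 516]) cube([1119, 250, 172]);
translate([397, 1168, 688]) cube([1119, 250, 172]);
translate([397, 1418, 860]) cube([1119, 250, 172]);


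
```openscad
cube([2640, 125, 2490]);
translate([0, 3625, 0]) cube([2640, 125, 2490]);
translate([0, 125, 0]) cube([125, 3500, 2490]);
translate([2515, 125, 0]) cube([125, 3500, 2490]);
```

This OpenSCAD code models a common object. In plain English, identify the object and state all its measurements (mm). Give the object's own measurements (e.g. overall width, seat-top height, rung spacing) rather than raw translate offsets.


The wall frame of a small rectangular building: four walls, each 2490 mm tall and 125 mm thick, enclosing a footprint 2640 mm (x) by 3750 mm (y) outside-to-outside, with no floor or roof. The front and back walls (the −y and +y sides) span the full width; the two side walls fit between them.


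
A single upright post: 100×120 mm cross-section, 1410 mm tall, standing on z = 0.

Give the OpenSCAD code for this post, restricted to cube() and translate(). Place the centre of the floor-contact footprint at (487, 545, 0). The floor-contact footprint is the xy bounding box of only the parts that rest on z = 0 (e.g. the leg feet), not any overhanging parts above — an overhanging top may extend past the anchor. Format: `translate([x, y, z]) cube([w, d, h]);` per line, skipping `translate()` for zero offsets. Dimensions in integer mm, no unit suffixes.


translate([437, 485, 0]) cube([100, 120, 1410]);


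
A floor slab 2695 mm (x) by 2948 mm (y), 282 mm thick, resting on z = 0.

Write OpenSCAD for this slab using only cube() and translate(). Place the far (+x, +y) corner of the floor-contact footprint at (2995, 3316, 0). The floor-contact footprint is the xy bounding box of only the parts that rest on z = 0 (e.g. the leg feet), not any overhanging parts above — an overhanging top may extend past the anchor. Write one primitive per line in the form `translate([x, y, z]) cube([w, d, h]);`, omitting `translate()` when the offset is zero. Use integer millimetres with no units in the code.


translate([300, 368, 0]) cube([2695, 2948, 282]);


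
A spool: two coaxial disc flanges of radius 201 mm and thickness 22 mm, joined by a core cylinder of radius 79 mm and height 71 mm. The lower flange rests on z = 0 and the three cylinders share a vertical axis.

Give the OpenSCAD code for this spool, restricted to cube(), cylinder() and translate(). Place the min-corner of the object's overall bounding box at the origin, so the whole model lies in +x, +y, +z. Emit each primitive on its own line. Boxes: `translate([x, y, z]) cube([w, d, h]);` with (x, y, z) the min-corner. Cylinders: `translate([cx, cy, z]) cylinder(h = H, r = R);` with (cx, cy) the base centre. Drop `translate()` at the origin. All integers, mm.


translate([201, 201, 0]) cylinder(h = 22, r = 201);
translate([201, 201, 22]) cylinder(h = 71, r = 79);
translate([201, 201, 93]) cylinder(h = 22, r = 201);


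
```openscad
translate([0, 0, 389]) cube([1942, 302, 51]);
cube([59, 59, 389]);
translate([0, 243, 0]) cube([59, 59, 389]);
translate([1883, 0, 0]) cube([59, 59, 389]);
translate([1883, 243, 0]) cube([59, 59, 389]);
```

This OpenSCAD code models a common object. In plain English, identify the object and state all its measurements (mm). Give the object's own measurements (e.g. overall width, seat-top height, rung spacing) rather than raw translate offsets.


A bench: a 1942×302 mm seat slab, 51 mm thick, top at z = 440 mm, on four 59×59 mm square legs flush with the seat corners and standing on z = 0.


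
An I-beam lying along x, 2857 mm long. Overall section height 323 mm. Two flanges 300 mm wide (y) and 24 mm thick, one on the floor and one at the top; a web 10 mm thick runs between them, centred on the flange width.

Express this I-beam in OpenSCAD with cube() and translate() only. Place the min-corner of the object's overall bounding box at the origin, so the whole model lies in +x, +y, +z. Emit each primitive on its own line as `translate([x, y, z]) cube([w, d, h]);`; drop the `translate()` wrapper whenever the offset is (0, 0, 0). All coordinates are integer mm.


cube([2857, 300, 24]);
translate([0, 145, 24]) cube([2857, 10, 275]);
translate([0, 0, 299]) cube([2857, 300, 24]);


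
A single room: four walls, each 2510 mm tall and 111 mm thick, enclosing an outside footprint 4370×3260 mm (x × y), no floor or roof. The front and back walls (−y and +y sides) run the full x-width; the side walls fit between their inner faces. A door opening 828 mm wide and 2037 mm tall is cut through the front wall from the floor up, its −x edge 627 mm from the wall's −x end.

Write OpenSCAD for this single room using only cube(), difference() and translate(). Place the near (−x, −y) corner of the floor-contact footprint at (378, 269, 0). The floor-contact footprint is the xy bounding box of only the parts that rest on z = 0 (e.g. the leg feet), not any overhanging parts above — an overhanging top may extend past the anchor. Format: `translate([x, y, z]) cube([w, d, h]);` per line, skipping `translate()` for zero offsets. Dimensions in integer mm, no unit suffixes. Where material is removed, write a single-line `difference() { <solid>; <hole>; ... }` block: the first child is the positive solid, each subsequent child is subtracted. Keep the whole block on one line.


difference() { translate([378, 269, 0]) cube([4370, 111, 2510]); translate([1005, 269, 0]) cube([828, 111, 2037]); }
translate([378, 3418, 0]) cube([4370, 111, 2510]);
translate([378, 380, 0]) cube([111, 3038, 2510]);
translate([4637, 380, 0]) cube([111, 3038, 2510]);


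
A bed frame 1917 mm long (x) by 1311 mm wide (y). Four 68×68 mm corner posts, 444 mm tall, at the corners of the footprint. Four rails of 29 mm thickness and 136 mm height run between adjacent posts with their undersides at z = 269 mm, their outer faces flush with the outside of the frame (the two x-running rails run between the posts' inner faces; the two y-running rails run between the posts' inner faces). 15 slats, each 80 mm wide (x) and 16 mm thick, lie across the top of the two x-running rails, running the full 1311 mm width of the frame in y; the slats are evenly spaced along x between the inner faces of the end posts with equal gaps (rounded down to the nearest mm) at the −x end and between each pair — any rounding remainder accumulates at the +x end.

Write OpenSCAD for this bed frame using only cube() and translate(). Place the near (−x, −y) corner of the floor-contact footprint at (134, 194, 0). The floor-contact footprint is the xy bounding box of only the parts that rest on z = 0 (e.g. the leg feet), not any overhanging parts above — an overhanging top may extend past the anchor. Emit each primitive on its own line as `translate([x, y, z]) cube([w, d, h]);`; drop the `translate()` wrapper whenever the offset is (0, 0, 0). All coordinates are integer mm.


translate([134, 194, 0]) cube([68, 68, 444]);
translate([134, 1437, 0]) cube([68, 68, 444]);
translate([1983, 194, 0]) cube([68, 68, 444]);
translate([1983, 1437, 0]) cube([68, 68, 444]);
translate([202, 194, 269]) cube([1781, 29, 136]);
translate([202, 1476, 269]) cube([1781, 29, 136]);
translate([134, 262, 269]) cube([29, 1175, 136]);
translate([2022, 262, 269]) cube([29, 1175, 136]);
translate([238, 194, 405]) cube([80, 1311, 16]);
translate([354, 194, 405]) cube([80, 1311, 16]);
translate([470, 194, 405]) cube([80, 1311, 16]);
translate([586, 194, 405]) cube([80, 1311, 16]);
translate([702, 194, 405]) cube([80, 1311, 16]);
translate([818, 194, 405]) cube([80, 1311, 16]);
translate([934, 194, 405]) cube([80, 1311, 16]);
translate([1050, 194, 405]) cube([80, 1311, 16]);
translate([1166, 194, 405]) cube([80, 1311, 16]);
translate([1282, 194, 405]) cube([80, 1311, 16]);
translate([1398, 194, 405]) cube([80, 1311, 16]);
translate([1514, 194, 405]) cube([80, 1311, 16]);
translate([1630, 194, 405]) cube([80, 1311, 16]);
translate([1746, 194, 405]) cube([80, 1311, 16]);
translate([1862, 194, 405]) cube([80, 1311, 16]);


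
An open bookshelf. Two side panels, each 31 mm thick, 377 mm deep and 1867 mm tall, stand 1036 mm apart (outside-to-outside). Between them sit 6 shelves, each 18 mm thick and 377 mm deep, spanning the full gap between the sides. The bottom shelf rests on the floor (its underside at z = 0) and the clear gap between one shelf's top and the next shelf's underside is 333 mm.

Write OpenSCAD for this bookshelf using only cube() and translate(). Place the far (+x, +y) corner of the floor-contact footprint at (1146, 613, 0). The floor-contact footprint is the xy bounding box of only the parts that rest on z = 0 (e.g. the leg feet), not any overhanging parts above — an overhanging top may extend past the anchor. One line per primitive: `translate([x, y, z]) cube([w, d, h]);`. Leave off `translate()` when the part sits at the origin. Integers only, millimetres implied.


translate([110, 236, 0]) cube([31, 377, 1867]);
translate([1115, 236, 0]) cube([31, 377, 1867]);
translate([141, 236, 0]) cube([974, 377, 18]);
translate([141, 236, 351]) cube([974, 377, 18]);
translate([141, 236, 702]) cube([974, 377, 18]);
translate([141, 236, 1053]) cube([974, 377, 18]);
translate([141, 236, 1404]) cube([974, 377, 18]);
translate([141, 236, 1755]) cube([974, 377, 18]);


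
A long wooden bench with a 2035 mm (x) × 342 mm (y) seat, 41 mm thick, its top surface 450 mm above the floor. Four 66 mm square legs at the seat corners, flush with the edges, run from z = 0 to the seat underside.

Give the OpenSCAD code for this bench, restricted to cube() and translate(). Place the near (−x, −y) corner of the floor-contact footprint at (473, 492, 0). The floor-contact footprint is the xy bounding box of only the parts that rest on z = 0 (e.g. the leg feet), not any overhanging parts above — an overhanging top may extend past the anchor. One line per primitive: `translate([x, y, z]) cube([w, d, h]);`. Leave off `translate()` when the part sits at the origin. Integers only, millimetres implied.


// leg_h = 450 − 41 = 409
translate([473, 492, 409]) cube([2035, 342, 41]);
translate([473, 492, 0]) cube([66, 66, 409]);
translate([473, 768, 0]) cube([66, 66, 409]);
translate([2442, 492, 0]) cube([66, 66, 409]);
translate([2442, 768, 0]) cube([66, 66, 409]);


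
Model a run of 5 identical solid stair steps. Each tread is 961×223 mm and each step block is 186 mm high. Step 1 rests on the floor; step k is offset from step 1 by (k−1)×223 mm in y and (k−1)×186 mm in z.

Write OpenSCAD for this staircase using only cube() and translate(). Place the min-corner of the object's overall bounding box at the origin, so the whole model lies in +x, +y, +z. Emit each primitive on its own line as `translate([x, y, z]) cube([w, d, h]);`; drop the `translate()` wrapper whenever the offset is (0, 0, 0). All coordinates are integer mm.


cube([961, 223, 186]);
translate([0, 223, 186]) cube([961, 223, 186]);
translate([0, 446, 372]) cube([961, 223, 186]);
translate([0, 669, 558]) cube([961, 223, 186]);
translate([0, 892, 744]) cube([961, 223, 186]);


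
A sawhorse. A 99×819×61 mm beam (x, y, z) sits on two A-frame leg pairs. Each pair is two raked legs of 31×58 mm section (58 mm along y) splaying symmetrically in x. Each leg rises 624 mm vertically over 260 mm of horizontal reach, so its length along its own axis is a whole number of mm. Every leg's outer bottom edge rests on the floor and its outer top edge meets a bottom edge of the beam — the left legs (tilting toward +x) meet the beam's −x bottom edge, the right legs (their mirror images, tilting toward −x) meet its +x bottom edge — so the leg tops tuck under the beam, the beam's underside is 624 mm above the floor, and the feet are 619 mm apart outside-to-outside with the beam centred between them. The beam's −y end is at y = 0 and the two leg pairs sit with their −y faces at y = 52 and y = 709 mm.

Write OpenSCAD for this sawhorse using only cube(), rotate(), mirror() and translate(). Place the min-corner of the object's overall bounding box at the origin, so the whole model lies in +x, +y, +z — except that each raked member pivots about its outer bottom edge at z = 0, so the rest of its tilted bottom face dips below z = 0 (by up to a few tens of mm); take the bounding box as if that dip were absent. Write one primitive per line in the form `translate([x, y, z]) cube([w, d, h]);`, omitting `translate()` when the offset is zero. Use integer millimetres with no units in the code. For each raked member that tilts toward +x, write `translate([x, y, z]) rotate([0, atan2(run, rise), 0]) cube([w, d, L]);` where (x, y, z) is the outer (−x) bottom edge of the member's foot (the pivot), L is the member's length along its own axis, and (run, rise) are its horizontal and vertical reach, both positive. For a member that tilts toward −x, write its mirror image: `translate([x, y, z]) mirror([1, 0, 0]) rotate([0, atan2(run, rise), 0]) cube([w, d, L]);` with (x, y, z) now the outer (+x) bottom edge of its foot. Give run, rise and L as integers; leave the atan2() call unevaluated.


translate([260, 0, 624]) cube([99, 819, 61]);
translate([0, 52, 0]) rotate([0, atan2(260, 624), 0]) cube([31, 58, 676]);
translate([619, 52, 0]) mirror([1, 0, 0]) rotate([0, atan2(260, 624), 0]) cube([31, 58, 676]);
translate([0, 709, 0]) rotate([0, atan2(260, 624), 0]) cube([31, 58, 676]);
translate([619, 709, 0]) mirror([1, 0, 0]) rotate([0, atan2(260, 624), 0]) cube([31, 58, 676]);


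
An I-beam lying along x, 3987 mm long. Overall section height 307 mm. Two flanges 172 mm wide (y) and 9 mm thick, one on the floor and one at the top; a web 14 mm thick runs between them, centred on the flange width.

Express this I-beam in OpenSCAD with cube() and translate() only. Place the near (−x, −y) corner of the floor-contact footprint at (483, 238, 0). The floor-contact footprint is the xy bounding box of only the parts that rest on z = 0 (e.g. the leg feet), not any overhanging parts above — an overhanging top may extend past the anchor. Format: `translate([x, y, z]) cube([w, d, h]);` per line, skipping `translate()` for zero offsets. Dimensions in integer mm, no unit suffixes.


translate([483, 238, 0]) cube([3987, 172, 9]);
translate([483, 317, 9]) cube([3987, 14, 289]);
translate([483, 238, 298]) cube([3987, 172, 9]);


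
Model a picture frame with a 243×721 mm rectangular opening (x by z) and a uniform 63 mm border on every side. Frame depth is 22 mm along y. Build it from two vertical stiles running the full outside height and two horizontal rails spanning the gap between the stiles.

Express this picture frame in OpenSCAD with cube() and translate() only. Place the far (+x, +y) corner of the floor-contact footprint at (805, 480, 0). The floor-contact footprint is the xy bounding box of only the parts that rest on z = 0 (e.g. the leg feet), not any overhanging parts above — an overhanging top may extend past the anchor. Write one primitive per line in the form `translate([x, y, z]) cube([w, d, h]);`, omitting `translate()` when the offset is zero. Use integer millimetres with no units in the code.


translate([436, 458, 0]) cube([63, 22, 847]);
translate([742, 458, 0]) cube([63, 22, 847]);
translate([499, 458, 0]) cube([243, 22, 63]);
translate([499, 458, 784]) cube([243, 22, 63]);


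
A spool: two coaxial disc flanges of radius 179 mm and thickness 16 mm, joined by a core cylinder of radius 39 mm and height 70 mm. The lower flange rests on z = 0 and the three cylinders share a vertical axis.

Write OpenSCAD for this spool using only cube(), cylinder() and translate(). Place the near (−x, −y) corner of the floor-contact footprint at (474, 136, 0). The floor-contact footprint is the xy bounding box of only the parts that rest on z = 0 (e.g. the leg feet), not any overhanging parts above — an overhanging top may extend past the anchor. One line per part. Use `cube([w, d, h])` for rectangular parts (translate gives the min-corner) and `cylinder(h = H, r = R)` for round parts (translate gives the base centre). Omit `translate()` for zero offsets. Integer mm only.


translate([653, 315, 0]) cylinder(h = 16, r = 179);
translate([653, 315, 16]) cylinder(h = 70, r = 39);
translate([653, 315, 86]) cylinder(h = 16, r = 179);


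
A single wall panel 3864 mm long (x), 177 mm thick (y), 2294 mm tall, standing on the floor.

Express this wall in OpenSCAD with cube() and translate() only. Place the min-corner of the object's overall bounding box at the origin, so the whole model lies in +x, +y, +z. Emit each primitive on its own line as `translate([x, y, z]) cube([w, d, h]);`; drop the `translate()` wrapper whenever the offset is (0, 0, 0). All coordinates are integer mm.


cube([3864, 177, 2294]);


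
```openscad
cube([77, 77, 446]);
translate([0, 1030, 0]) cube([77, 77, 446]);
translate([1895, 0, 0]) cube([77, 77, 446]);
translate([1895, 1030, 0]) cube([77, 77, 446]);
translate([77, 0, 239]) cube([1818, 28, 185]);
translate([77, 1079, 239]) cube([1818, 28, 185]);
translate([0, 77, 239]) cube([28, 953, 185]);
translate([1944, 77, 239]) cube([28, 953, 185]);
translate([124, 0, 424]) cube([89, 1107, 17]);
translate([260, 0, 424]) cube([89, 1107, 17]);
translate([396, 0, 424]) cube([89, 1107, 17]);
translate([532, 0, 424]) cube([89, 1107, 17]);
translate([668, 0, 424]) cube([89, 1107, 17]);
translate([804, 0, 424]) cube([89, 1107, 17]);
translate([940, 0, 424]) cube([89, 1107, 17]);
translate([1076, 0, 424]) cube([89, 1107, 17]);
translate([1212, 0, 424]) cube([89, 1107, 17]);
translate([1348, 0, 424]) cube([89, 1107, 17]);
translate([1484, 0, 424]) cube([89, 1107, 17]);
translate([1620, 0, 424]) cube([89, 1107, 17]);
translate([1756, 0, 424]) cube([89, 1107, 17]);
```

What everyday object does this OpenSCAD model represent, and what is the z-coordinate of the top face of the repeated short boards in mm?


A bed frame. The slat-top height is 441 mm.

Four posts, four rails, and a row of slats — a bed frame. Slats sit on the rails at z = 239 + 185 = 424; with slat thickness 17, the top is 441 mm.


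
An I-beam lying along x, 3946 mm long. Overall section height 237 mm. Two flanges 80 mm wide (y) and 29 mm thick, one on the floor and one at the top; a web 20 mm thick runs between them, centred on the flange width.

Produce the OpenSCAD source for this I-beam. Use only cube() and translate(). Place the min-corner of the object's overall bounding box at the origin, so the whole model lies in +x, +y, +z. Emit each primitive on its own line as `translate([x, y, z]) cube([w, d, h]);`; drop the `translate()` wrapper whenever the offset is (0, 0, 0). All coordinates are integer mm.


cube([3946, 80, 29]);
translate([0, 30, 29]) cube([3946, 20, 179]);
translate([0, 0, 208]) cube([3946, 80, 29]);


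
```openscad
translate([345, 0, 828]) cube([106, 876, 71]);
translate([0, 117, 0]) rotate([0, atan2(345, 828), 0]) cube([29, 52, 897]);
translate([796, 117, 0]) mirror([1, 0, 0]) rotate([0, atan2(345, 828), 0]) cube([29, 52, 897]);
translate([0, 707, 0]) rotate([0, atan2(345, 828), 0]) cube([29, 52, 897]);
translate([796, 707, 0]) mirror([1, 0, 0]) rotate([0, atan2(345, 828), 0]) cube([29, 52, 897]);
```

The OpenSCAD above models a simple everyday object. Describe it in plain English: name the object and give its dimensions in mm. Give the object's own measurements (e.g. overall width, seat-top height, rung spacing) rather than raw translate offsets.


A sawhorse. A 106×876×71 mm beam (x, y, z) sits on two A-frame leg pairs. Each pair is two raked legs of 29×52 mm section (52 mm along y) splaying symmetrically in x. Each leg rises 828 mm vertically over 345 mm of horizontal reach and is 897 mm long along its own axis. Every leg's outer bottom edge rests on the floor and its outer top edge meets a bottom edge of the beam — the left legs (tilting toward +x) meet the beam's −x bottom edge, the right legs (their mirror images, tilting toward −x) meet its +x bottom edge — so the leg tops tuck under the beam, the beam's underside is 828 mm above the floor, and the feet are 796 mm apart outside-to-outside with the beam centred between them. The two leg pairs are set in 117 mm from either end of the beam.


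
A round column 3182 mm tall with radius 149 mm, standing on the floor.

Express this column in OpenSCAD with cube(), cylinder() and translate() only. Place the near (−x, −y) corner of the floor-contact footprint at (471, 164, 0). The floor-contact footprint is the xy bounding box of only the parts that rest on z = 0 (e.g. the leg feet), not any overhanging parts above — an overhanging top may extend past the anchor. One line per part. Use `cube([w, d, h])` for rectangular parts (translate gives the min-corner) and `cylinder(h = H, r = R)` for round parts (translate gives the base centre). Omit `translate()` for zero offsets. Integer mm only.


translate([620, 313, 0]) cylinder(h = 3182, r = 149);
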